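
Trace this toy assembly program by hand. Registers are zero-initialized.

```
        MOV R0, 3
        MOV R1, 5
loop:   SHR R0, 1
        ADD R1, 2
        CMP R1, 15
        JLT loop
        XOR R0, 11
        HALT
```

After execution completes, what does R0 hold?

after MOV R0, 3: R0=3
after MOV R1, 5: R1=5
after SHR R0, 1: R0=3>>1=1
after ADD R1, 2: R1=5+2=7
CMP R1, 15  (cmp 7,15)
JLT loop: taken
after SHR R0, 1: R0=1>>1=0
after ADD R1, 2: R1=7+2=9
CMP R1, 15  (cmp 9,15)
JLT loop: taken
after SHR R0, 1: R0=0>>1=0
after ADD R1, 2: R1=9+2=11
CMP R1, 15  (cmp 11,15)
JLT loop: taken
after SHR R0, 1: R0=0>>1=0
after ADD R1, 2: R1=11+2=13
CMP R1, 15  (cmp 13,15)
JLT loop: taken
after SHR R0, 1: R0=0>>1=0
after ADD R1, 2: R1=13+2=15
CMP R1, 15  (cmp 15,15)
JLT loop: not taken
after XOR R0, 11: R0=0^11=11
halt.

11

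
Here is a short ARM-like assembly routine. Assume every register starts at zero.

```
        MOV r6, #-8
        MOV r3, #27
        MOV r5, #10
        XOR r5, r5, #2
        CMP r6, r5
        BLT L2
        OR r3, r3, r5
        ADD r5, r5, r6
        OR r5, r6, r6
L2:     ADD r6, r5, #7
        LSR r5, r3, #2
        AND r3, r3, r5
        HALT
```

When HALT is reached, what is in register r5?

6

r6=-8
r3=27
r5=10
r5=10^2=8
CMP r6, r5  (cmp -8,8)
BLT L2: taken
r6=8+7=15
r5=27>>2=6
r3=27&6=2
halt.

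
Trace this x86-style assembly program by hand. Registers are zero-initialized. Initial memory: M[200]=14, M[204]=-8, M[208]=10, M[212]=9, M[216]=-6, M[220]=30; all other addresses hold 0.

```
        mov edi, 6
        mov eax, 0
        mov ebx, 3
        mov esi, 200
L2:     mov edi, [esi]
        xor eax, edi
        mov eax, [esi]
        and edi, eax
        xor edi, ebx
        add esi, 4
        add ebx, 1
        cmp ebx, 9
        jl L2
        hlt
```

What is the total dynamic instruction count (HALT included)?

mov edi, 6 → edi=6
mov eax, 0 → eax=0
mov ebx, 3 → ebx=3
mov esi, 200 → esi=200
mov edi, [esi] → edi=M[200]=14
xor eax, edi → eax=0^14=14
mov eax, [esi] → eax=M[200]=14
and edi, eax → edi=14&14=14
xor edi, ebx → edi=14^3=13
add esi, 4 → esi=200+4=204
add ebx, 1 → ebx=3+1=4
cmp ebx, 9  (cmp 4,9)
jl L2: taken
mov edi, [esi] → edi=M[204]=-8
xor eax, edi → eax=14^(-8)=-10
mov eax, [esi] → eax=M[204]=-8
and edi, eax → edi=(-8)&(-8)=-8
xor edi, ebx → edi=(-8)^4=-4
add esi, 4 → esi=204+4=208
add ebx, 1 → ebx=4+1=5
cmp ebx, 9  (cmp 5,9)
jl L2: taken
mov edi, [esi] → edi=M[208]=10
xor eax, edi → eax=(-8)^10=-14
mov eax, [esi] → eax=M[208]=10
and edi, eax → edi=10&10=10
xor edi, ebx → edi=10^5=15
add esi, 4 → esi=208+4=212
add ebx, 1 → ebx=5+1=6
cmp ebx, 9  (cmp 6,9)
jl L2: taken
mov edi, [esi] → edi=M[212]=9
xor eax, edi → eax=10^9=3
mov eax, [esi] → eax=M[212]=9
and edi, eax → edi=9&9=9
xor edi, ebx → edi=9^6=15
add esi, 4 → esi=212+4=216
add ebx, 1 → ebx=6+1=7
cmp ebx, 9  (cmp 7,9)
jl L2: taken
mov edi, [esi] → edi=M[216]=-6
xor eax, edi → eax=9^(-6)=-13
mov eax, [esi] → eax=M[216]=-6
and edi, eax → edi=(-6)&(-6)=-6
xor edi, ebx → edi=(-6)^7=-3
add esi, 4 → esi=216+4=220
add ebx, 1 → ebx=7+1=8
cmp ebx, 9  (cmp 8,9)
jl L2: taken
mov edi, [esi] → edi=M[220]=30
xor eax, edi → eax=(-6)^30=-28
mov eax, [esi] → eax=M[220]=30
and edi, eax → edi=30&30=30
xor edi, ebx → edi=30^8=22
add esi, 4 → esi=220+4=224
add ebx, 1 → ebx=8+1=9
cmp ebx, 9  (cmp 9,9)
jl L2: not taken
halt.
Total executed instructions: 59.

59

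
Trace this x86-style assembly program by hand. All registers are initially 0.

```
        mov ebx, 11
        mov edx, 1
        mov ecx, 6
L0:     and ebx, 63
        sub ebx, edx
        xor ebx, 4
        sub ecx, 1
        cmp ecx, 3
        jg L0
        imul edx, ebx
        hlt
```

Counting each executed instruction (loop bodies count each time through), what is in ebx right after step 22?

ebx=11
edx=1
ecx=6
ebx=11&63=11
ebx=11-1=10
ebx=10^4=14
ecx=6-1=5
cmp ecx, 3  (cmp 5,3)
jg L0: taken
ebx=14&63=14
ebx=14-1=13
ebx=13^4=9
ecx=5-1=4
cmp ecx, 3  (cmp 4,3)
jg L0: taken
ebx=9&63=9
ebx=9-1=8
ebx=8^4=12
ecx=4-1=3
cmp ecx, 3  (cmp 3,3)
jg L0: not taken
edx=1*12=12
After step 22: ebx = 12.

12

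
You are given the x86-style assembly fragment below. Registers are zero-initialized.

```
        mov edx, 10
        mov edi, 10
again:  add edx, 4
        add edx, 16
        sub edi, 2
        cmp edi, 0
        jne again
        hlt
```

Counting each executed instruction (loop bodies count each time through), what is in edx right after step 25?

110

edx=10
edi=10
edx=10+4=14
edx=14+16=30
edi=10-2=8
cmp edi, 0  (cmp 8,0)
jne again: taken
edx=30+4=34
edx=34+16=50
edi=8-2=6
cmp edi, 0  (cmp 6,0)
jne again: taken
edx=50+4=54
edx=54+16=70
edi=6-2=4
cmp edi, 0  (cmp 4,0)
jne again: taken
edx=70+4=74
edx=74+16=90
edi=4-2=2
cmp edi, 0  (cmp 2,0)
jne again: taken
edx=90+4=94
edx=94+16=110
edi=2-2=0
After step 25: edx = 110.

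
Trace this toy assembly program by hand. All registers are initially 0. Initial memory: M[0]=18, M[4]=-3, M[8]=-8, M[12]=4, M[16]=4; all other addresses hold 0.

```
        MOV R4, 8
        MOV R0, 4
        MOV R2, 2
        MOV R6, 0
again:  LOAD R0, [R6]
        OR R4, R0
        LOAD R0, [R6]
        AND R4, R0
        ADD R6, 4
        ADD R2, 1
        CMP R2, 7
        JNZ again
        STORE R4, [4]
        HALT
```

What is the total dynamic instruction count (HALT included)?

R4=8
R0=4
R2=2
R6=0
R0=M[0]=18
R4=8|18=26
R0=M[0]=18
R4=26&18=18
R6=0+4=4
R2=2+1=3
CMP R2, 7  (cmp 3,7)
JNZ again: taken
R0=M[4]=-3
R4=18|(-3)=-1
R0=M[4]=-3
R4=(-1)&(-3)=-3
R6=4+4=8
R2=3+1=4
CMP R2, 7  (cmp 4,7)
JNZ again: taken
R0=M[8]=-8
R4=(-3)|(-8)=-3
R0=M[8]=-8
R4=(-3)&(-8)=-8
R6=8+4=12
R2=4+1=5
CMP R2, 7  (cmp 5,7)
JNZ again: taken
R0=M[12]=4
R4=(-8)|4=-4
R0=M[12]=4
R4=(-4)&4=4
R6=12+4=16
R2=5+1=6
CMP R2, 7  (cmp 6,7)
JNZ again: taken
R0=M[16]=4
R4=4|4=4
R0=M[16]=4
R4=4&4=4
R6=16+4=20
R2=6+1=7
CMP R2, 7  (cmp 7,7)
JNZ again: not taken
STORE R4, [4] → M[4]=4
halt.
Total executed instructions: 46.

46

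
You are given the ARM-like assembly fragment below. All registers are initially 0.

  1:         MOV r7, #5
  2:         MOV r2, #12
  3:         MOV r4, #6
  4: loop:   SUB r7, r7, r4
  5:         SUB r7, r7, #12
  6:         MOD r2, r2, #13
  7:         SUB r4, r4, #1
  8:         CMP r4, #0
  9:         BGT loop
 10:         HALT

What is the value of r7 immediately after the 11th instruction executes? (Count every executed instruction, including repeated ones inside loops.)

r7=5
r2=12
r4=6
r7=5-6=-1
r7=(-1)-12=-13
r2=12%13=12
r4=6-1=5
CMP r4, #0  (cmp 5,0)
BGT loop: taken
r7=(-13)-5=-18
r7=(-18)-12=-30
After step 11: r7 = -30.

-30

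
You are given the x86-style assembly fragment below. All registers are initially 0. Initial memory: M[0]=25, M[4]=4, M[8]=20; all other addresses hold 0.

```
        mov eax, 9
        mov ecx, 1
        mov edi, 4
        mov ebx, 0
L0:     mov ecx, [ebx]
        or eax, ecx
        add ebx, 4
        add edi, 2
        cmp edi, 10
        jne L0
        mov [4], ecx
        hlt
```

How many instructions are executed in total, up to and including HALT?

24

eax=9
ecx=1
edi=4
ebx=0
ecx=M[0]=25
eax=9|25=25
ebx=0+4=4
edi=4+2=6
cmp edi, 10  (cmp 6,10)
jne L0: taken
ecx=M[4]=4
eax=25|4=29
ebx=4+4=8
edi=6+2=8
cmp edi, 10  (cmp 8,10)
jne L0: taken
ecx=M[8]=20
eax=29|20=29
ebx=8+4=12
edi=8+2=10
cmp edi, 10  (cmp 10,10)
jne L0: not taken
mov [4], ecx → M[4]=20
halt.
Total executed instructions: 24.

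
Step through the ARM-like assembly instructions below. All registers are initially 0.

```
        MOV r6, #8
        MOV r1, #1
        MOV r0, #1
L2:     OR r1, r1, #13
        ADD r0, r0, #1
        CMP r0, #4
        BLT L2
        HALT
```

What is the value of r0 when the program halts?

4

after MOV r6, #8: r6=8
after MOV r1, #1: r1=1
after MOV r0, #1: r0=1
after OR r1, r1, #13: r1=1|13=13
after ADD r0, r0, #1: r0=1+1=2
CMP r0, #4  (cmp 2,4)
BLT L2: taken
after OR r1, r1, #13: r1=13|13=13
after ADD r0, r0, #1: r0=2+1=3
CMP r0, #4  (cmp 3,4)
BLT L2: taken
after OR r1, r1, #13: r1=13|13=13
after ADD r0, r0, #1: r0=3+1=4
CMP r0, #4  (cmp 4,4)
BLT L2: not taken
halt.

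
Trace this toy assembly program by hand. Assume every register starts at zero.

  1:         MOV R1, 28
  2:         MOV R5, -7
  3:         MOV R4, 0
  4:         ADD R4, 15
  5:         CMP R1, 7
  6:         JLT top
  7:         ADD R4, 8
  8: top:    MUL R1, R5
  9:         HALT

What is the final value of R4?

MOV R1, 28 → R1=28
MOV R5, -7 → R5=-7
MOV R4, 0 → R4=0
ADD R4, 15 → R4=0+15=15
CMP R1, 7  (cmp 28,7)
JLT top: not taken
ADD R4, 8 → R4=15+8=23
MUL R1, R5 → R1=28*(-7)=-196
halt.

23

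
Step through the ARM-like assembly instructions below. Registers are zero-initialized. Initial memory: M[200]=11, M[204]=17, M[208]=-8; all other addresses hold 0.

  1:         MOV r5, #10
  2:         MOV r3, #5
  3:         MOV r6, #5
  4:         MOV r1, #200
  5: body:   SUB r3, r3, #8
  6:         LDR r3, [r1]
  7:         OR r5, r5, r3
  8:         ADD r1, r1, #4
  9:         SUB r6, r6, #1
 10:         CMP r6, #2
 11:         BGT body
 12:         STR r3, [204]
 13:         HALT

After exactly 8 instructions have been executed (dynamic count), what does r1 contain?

r5=10
r3=5
r6=5
r1=200
r3=5-8=-3
r3=M[200]=11
r5=10|11=11
r1=200+4=204
After step 8: r1 = 204.

204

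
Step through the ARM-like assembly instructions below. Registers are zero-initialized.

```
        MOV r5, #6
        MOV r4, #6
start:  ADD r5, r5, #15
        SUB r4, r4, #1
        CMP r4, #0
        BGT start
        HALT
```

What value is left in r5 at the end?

96

r5=6
r4=6
r5=6+15=21
r4=6-1=5
CMP r4, #0  (cmp 5,0)
BGT start: taken
r5=21+15=36
r4=5-1=4
CMP r4, #0  (cmp 4,0)
BGT start: taken
r5=36+15=51
r4=4-1=3
CMP r4, #0  (cmp 3,0)
BGT start: taken
r5=51+15=66
r4=3-1=2
CMP r4, #0  (cmp 2,0)
BGT start: taken
r5=66+15=81
r4=2-1=1
CMP r4, #0  (cmp 1,0)
BGT start: taken
r5=81+15=96
r4=1-1=0
CMP r4, #0  (cmp 0,0)
BGT start: not taken
halt.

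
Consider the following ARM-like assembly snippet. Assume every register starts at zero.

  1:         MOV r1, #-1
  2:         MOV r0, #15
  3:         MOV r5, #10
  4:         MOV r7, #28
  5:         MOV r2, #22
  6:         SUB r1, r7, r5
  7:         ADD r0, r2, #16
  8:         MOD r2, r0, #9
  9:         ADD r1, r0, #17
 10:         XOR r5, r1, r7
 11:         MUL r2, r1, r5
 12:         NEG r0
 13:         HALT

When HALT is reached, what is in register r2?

2365

after MOV r1, #-1: r1=-1
after MOV r0, #15: r0=15
after MOV r5, #10: r5=10
after MOV r7, #28: r7=28
after MOV r2, #22: r2=22
after SUB r1, r7, r5: r1=28-10=18
after ADD r0, r2, #16: r0=22+16=38
after MOD r2, r0, #9: r2=38%9=2
after ADD r1, r0, #17: r1=38+17=55
after XOR r5, r1, r7: r5=55^28=43
after MUL r2, r1, r5: r2=55*43=2365
after NEG r0: r0=-(38)=-38
halt.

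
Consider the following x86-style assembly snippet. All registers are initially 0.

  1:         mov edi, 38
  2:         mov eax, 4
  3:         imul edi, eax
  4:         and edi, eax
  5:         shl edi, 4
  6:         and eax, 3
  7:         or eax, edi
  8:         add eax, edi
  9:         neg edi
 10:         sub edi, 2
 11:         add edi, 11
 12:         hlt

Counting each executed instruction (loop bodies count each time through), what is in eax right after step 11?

0

edi=38
eax=4
edi=38*4=152
edi=152&4=0
edi=0<<4=0
eax=4&3=0
eax=0|0=0
eax=0+0=0
edi=-(0)=0
edi=0-2=-2
edi=(-2)+11=9
After step 11: eax = 0.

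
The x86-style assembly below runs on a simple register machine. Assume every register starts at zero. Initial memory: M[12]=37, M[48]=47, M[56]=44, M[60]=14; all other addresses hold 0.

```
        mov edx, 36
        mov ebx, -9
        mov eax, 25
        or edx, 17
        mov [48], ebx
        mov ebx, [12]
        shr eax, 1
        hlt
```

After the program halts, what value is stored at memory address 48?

-9

edx=36
ebx=-9
eax=25
edx=36|17=53
mov [48], ebx → M[48]=-9
ebx=M[12]=37
eax=25>>1=12
halt.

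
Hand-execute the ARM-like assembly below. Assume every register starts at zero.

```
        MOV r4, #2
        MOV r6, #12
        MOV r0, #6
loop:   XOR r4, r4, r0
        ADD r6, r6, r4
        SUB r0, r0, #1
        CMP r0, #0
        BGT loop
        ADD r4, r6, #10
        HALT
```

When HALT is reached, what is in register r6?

37

after MOV r4, #2: r4=2
after MOV r6, #12: r6=12
after MOV r0, #6: r0=6
after XOR r4, r4, r0: r4=2^6=4
after ADD r6, r6, r4: r6=12+4=16
after SUB r0, r0, #1: r0=6-1=5
CMP r0, #0  (cmp 5,0)
BGT loop: taken
after XOR r4, r4, r0: r4=4^5=1
after ADD r6, r6, r4: r6=16+1=17
after SUB r0, r0, #1: r0=5-1=4
CMP r0, #0  (cmp 4,0)
BGT loop: taken
after XOR r4, r4, r0: r4=1^4=5
after ADD r6, r6, r4: r6=17+5=22
after SUB r0, r0, #1: r0=4-1=3
CMP r0, #0  (cmp 3,0)
BGT loop: taken
after XOR r4, r4, r0: r4=5^3=6
after ADD r6, r6, r4: r6=22+6=28
after SUB r0, r0, #1: r0=3-1=2
CMP r0, #0  (cmp 2,0)
BGT loop: taken
after XOR r4, r4, r0: r4=6^2=4
after ADD r6, r6, r4: r6=28+4=32
after SUB r0, r0, #1: r0=2-1=1
CMP r0, #0  (cmp 1,0)
BGT loop: taken
after XOR r4, r4, r0: r4=4^1=5
after ADD r6, r6, r4: r6=32+5=37
after SUB r0, r0, #1: r0=1-1=0
CMP r0, #0  (cmp 0,0)
BGT loop: not taken
after ADD r4, r6, #10: r4=37+10=47
halt.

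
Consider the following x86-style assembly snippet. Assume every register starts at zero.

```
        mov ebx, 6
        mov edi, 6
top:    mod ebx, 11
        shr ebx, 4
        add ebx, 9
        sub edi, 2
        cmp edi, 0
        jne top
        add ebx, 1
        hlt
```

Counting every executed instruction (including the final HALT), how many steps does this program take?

ebx=6
edi=6
ebx=6%11=6
ebx=6>>4=0
ebx=0+9=9
edi=6-2=4
cmp edi, 0  (cmp 4,0)
jne top: taken
ebx=9%11=9
ebx=9>>4=0
ebx=0+9=9
edi=4-2=2
cmp edi, 0  (cmp 2,0)
jne top: taken
ebx=9%11=9
ebx=9>>4=0
ebx=0+9=9
edi=2-2=0
cmp edi, 0  (cmp 0,0)
jne top: not taken
ebx=9+1=10
halt.
Total executed instructions: 22.

22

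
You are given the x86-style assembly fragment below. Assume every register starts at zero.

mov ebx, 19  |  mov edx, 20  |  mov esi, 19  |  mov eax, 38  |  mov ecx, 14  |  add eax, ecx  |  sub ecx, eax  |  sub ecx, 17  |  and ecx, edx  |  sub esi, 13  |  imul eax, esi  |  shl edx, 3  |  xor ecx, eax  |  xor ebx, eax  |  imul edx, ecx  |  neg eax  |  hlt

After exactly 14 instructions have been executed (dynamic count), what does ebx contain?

ebx=19
edx=20
esi=19
eax=38
ecx=14
eax=38+14=52
ecx=14-52=-38
ecx=(-38)-17=-55
ecx=(-55)&20=0
esi=19-13=6
eax=52*6=312
edx=20<<3=160
ecx=0^312=312
ebx=19^312=299
After step 14: ebx = 299.

299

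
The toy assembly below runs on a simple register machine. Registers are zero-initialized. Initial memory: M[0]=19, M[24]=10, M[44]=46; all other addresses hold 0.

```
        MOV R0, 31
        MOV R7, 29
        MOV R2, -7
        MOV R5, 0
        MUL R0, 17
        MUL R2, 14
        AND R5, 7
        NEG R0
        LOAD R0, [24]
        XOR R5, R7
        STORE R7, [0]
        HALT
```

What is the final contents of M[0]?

after MOV R0, 31: R0=31
after MOV R7, 29: R7=29
after MOV R2, -7: R2=-7
after MOV R5, 0: R5=0
after MUL R0, 17: R0=31*17=527
after MUL R2, 14: R2=(-7)*14=-98
after AND R5, 7: R5=0&7=0
after NEG R0: R0=-(527)=-527
after LOAD R0, [24]: R0=M[24]=10
after XOR R5, R7: R5=0^29=29
STORE R7, [0] → M[0]=29
halt.

29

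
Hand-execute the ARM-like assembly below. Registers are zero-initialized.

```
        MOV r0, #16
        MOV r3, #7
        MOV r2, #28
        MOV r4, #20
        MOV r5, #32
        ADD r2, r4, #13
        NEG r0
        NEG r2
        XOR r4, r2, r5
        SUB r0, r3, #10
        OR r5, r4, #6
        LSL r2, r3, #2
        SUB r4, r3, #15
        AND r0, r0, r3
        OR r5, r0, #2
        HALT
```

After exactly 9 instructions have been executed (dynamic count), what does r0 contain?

-16

after MOV r0, #16: r0=16
after MOV r3, #7: r3=7
after MOV r2, #28: r2=28
after MOV r4, #20: r4=20
after MOV r5, #32: r5=32
after ADD r2, r4, #13: r2=20+13=33
after NEG r0: r0=-(16)=-16
after NEG r2: r2=-(33)=-33
after XOR r4, r2, r5: r4=(-33)^32=-1
After step 9: r0 = -16.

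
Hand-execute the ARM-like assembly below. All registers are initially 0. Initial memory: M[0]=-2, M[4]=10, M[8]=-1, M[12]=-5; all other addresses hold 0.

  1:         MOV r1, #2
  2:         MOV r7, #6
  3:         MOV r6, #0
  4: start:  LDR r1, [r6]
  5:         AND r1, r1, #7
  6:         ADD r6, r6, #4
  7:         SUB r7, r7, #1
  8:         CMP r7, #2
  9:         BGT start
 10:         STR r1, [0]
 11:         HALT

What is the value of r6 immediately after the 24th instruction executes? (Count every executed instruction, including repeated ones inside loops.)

MOV r1, #2 → r1=2
MOV r7, #6 → r7=6
MOV r6, #0 → r6=0
LDR r1, [r6] → r1=M[0]=-2
AND r1, r1, #7 → r1=(-2)&7=6
ADD r6, r6, #4 → r6=0+4=4
SUB r7, r7, #1 → r7=6-1=5
CMP r7, #2  (cmp 5,2)
BGT start: taken
LDR r1, [r6] → r1=M[4]=10
AND r1, r1, #7 → r1=10&7=2
ADD r6, r6, #4 → r6=4+4=8
SUB r7, r7, #1 → r7=5-1=4
CMP r7, #2  (cmp 4,2)
BGT start: taken
LDR r1, [r6] → r1=M[8]=-1
AND r1, r1, #7 → r1=(-1)&7=7
ADD r6, r6, #4 → r6=8+4=12
SUB r7, r7, #1 → r7=4-1=3
CMP r7, #2  (cmp 3,2)
BGT start: taken
LDR r1, [r6] → r1=M[12]=-5
AND r1, r1, #7 → r1=(-5)&7=3
ADD r6, r6, #4 → r6=12+4=16
After step 24: r6 = 16.

16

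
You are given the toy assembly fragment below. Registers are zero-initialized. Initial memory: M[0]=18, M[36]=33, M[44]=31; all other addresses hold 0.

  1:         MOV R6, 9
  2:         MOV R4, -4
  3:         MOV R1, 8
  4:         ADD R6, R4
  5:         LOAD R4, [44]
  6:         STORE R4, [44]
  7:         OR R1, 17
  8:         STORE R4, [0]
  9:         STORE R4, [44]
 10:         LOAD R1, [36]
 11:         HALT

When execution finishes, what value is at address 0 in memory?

after MOV R6, 9: R6=9
after MOV R4, -4: R4=-4
after MOV R1, 8: R1=8
after ADD R6, R4: R6=9+(-4)=5
after LOAD R4, [44]: R4=M[44]=31
STORE R4, [44] → M[44]=31
after OR R1, 17: R1=8|17=25
STORE R4, [0] → M[0]=31
STORE R4, [44] → M[44]=31
after LOAD R1, [36]: R1=M[36]=33
halt.

31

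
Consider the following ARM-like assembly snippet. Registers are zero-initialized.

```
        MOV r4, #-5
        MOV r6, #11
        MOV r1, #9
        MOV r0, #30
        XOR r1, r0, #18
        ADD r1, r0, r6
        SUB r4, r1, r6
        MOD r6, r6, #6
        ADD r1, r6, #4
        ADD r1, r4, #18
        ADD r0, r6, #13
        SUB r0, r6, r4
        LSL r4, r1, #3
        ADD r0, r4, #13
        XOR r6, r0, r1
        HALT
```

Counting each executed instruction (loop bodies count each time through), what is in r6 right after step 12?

r4=-5
r6=11
r1=9
r0=30
r1=30^18=12
r1=30+11=41
r4=41-11=30
r6=11%6=5
r1=5+4=9
r1=30+18=48
r0=5+13=18
r0=5-30=-25
After step 12: r6 = 5.

5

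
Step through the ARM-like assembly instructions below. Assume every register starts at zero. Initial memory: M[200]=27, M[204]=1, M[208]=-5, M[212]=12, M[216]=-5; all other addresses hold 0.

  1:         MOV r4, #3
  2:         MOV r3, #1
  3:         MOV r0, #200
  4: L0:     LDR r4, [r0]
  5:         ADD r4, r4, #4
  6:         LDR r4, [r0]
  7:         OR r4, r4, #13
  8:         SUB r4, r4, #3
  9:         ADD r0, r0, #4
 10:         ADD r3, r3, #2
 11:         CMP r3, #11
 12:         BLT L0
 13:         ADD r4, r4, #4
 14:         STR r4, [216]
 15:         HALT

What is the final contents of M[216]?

r4=3
r3=1
r0=200
r4=M[200]=27
r4=27+4=31
r4=M[200]=27
r4=27|13=31
r4=31-3=28
r0=200+4=204
r3=1+2=3
CMP r3, #11  (cmp 3,11)
BLT L0: taken
r4=M[204]=1
r4=1+4=5
r4=M[204]=1
r4=1|13=13
r4=13-3=10
r0=204+4=208
r3=3+2=5
CMP r3, #11  (cmp 5,11)
BLT L0: taken
r4=M[208]=-5
r4=(-5)+4=-1
r4=M[208]=-5
r4=(-5)|13=-1
r4=(-1)-3=-4
r0=208+4=212
r3=5+2=7
CMP r3, #11  (cmp 7,11)
BLT L0: taken
r4=M[212]=12
r4=12+4=16
r4=M[212]=12
r4=12|13=13
r4=13-3=10
r0=212+4=216
r3=7+2=9
CMP r3, #11  (cmp 9,11)
BLT L0: taken
r4=M[216]=-5
r4=(-5)+4=-1
r4=M[216]=-5
r4=(-5)|13=-1
r4=(-1)-3=-4
r0=216+4=220
r3=9+2=11
CMP r3, #11  (cmp 11,11)
BLT L0: not taken
r4=(-4)+4=0
STR r4, [216] → M[216]=0
halt.

0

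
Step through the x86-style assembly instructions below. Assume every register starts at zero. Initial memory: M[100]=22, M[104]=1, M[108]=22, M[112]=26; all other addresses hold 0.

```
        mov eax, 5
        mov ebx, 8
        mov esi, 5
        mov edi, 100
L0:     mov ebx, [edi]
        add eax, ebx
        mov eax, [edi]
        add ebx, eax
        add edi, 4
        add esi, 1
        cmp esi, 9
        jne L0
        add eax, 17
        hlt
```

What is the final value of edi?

116

eax=5
ebx=8
esi=5
edi=100
ebx=M[100]=22
eax=5+22=27
eax=M[100]=22
ebx=22+22=44
edi=100+4=104
esi=5+1=6
cmp esi, 9  (cmp 6,9)
jne L0: taken
ebx=M[104]=1
eax=22+1=23
eax=M[104]=1
ebx=1+1=2
edi=104+4=108
esi=6+1=7
cmp esi, 9  (cmp 7,9)
jne L0: taken
ebx=M[108]=22
eax=1+22=23
eax=M[108]=22
ebx=22+22=44
edi=108+4=112
esi=7+1=8
cmp esi, 9  (cmp 8,9)
jne L0: taken
ebx=M[112]=26
eax=22+26=48
eax=M[112]=26
ebx=26+26=52
edi=112+4=116
esi=8+1=9
cmp esi, 9  (cmp 9,9)
jne L0: not taken
eax=26+17=43
halt.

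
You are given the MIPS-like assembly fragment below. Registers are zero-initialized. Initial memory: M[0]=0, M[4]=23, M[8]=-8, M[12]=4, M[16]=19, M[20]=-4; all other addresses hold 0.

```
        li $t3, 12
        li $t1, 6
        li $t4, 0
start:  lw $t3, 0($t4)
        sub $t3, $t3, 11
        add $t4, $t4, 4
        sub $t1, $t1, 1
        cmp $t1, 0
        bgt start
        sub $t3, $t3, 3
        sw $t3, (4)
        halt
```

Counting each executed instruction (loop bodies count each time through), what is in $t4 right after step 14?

li $t3, 12 → $t3=12
li $t1, 6 → $t1=6
li $t4, 0 → $t4=0
lw $t3, 0($t4) → $t3=M[0]=0
sub $t3, $t3, 11 → $t3=0-11=-11
add $t4, $t4, 4 → $t4=0+4=4
sub $t1, $t1, 1 → $t1=6-1=5
cmp $t1, 0  (cmp 5,0)
bgt start: taken
lw $t3, 0($t4) → $t3=M[4]=23
sub $t3, $t3, 11 → $t3=23-11=12
add $t4, $t4, 4 → $t4=4+4=8
sub $t1, $t1, 1 → $t1=5-1=4
cmp $t1, 0  (cmp 4,0)
After step 14: $t4 = 8.

8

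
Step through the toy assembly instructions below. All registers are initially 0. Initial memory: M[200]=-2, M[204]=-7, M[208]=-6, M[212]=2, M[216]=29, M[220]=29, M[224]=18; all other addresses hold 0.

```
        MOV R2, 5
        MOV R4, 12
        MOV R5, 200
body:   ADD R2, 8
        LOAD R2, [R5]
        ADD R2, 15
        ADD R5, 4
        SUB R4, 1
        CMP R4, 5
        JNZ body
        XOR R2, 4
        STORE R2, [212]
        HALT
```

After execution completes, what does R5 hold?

228

MOV R2, 5 → R2=5
MOV R4, 12 → R4=12
MOV R5, 200 → R5=200
ADD R2, 8 → R2=5+8=13
LOAD R2, [R5] → R2=M[200]=-2
ADD R2, 15 → R2=(-2)+15=13
ADD R5, 4 → R5=200+4=204
SUB R4, 1 → R4=12-1=11
CMP R4, 5  (cmp 11,5)
JNZ body: taken
ADD R2, 8 → R2=13+8=21
LOAD R2, [R5] → R2=M[204]=-7
ADD R2, 15 → R2=(-7)+15=8
ADD R5, 4 → R5=204+4=208
SUB R4, 1 → R4=11-1=10
CMP R4, 5  (cmp 10,5)
JNZ body: taken
ADD R2, 8 → R2=8+8=16
LOAD R2, [R5] → R2=M[208]=-6
ADD R2, 15 → R2=(-6)+15=9
ADD R5, 4 → R5=208+4=212
SUB R4, 1 → R4=10-1=9
CMP R4, 5  (cmp 9,5)
JNZ body: taken
ADD R2, 8 → R2=9+8=17
LOAD R2, [R5] → R2=M[212]=2
ADD R2, 15 → R2=2+15=17
ADD R5, 4 → R5=212+4=216
SUB R4, 1 → R4=9-1=8
CMP R4, 5  (cmp 8,5)
JNZ body: taken
ADD R2, 8 → R2=17+8=25
LOAD R2, [R5] → R2=M[216]=29
ADD R2, 15 → R2=29+15=44
ADD R5, 4 → R5=216+4=220
SUB R4, 1 → R4=8-1=7
CMP R4, 5  (cmp 7,5)
JNZ body: taken
ADD R2, 8 → R2=44+8=52
LOAD R2, [R5] → R2=M[220]=29
ADD R2, 15 → R2=29+15=44
ADD R5, 4 → R5=220+4=224
SUB R4, 1 → R4=7-1=6
CMP R4, 5  (cmp 6,5)
JNZ body: taken
ADD R2, 8 → R2=44+8=52
LOAD R2, [R5] → R2=M[224]=18
ADD R2, 15 → R2=18+15=33
ADD R5, 4 → R5=224+4=228
SUB R4, 1 → R4=6-1=5
CMP R4, 5  (cmp 5,5)
JNZ body: not taken
XOR R2, 4 → R2=33^4=37
STORE R2, [212] → M[212]=37
halt.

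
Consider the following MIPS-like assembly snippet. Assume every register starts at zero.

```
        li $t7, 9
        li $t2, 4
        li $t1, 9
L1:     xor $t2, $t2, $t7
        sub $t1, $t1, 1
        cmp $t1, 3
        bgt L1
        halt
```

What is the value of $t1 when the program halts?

3

after li $t7, 9: $t7=9
after li $t2, 4: $t2=4
after li $t1, 9: $t1=9
after xor $t2, $t2, $t7: $t2=4^9=13
after sub $t1, $t1, 1: $t1=9-1=8
cmp $t1, 3  (cmp 8,3)
bgt L1: taken
after xor $t2, $t2, $t7: $t2=13^9=4
after sub $t1, $t1, 1: $t1=8-1=7
cmp $t1, 3  (cmp 7,3)
bgt L1: taken
after xor $t2, $t2, $t7: $t2=4^9=13
after sub $t1, $t1, 1: $t1=7-1=6
cmp $t1, 3  (cmp 6,3)
bgt L1: taken
after xor $t2, $t2, $t7: $t2=13^9=4
after sub $t1, $t1, 1: $t1=6-1=5
cmp $t1, 3  (cmp 5,3)
bgt L1: taken
after xor $t2, $t2, $t7: $t2=4^9=13
after sub $t1, $t1, 1: $t1=5-1=4
cmp $t1, 3  (cmp 4,3)
bgt L1: taken
after xor $t2, $t2, $t7: $t2=13^9=4
after sub $t1, $t1, 1: $t1=4-1=3
cmp $t1, 3  (cmp 3,3)
bgt L1: not taken
halt.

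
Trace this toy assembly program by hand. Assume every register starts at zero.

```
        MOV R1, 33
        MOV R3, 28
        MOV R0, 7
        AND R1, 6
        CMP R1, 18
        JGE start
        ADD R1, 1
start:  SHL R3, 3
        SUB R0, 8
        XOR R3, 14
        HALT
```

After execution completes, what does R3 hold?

after MOV R1, 33: R1=33
after MOV R3, 28: R3=28
after MOV R0, 7: R0=7
after AND R1, 6: R1=33&6=0
CMP R1, 18  (cmp 0,18)
JGE start: not taken
after ADD R1, 1: R1=0+1=1
after SHL R3, 3: R3=28<<3=224
after SUB R0, 8: R0=7-8=-1
after XOR R3, 14: R3=224^14=238
halt.

238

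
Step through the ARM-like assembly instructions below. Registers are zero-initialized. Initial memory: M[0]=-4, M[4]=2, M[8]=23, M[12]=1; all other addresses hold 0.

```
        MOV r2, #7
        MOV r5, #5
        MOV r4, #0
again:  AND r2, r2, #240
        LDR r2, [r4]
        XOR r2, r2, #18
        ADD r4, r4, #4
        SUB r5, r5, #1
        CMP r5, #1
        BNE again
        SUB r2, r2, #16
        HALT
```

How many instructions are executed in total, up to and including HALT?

r2=7
r5=5
r4=0
r2=7&240=0
r2=M[0]=-4
r2=(-4)^18=-18
r4=0+4=4
r5=5-1=4
CMP r5, #1  (cmp 4,1)
BNE again: taken
r2=(-18)&240=224
r2=M[4]=2
r2=2^18=16
r4=4+4=8
r5=4-1=3
CMP r5, #1  (cmp 3,1)
BNE again: taken
r2=16&240=16
r2=M[8]=23
r2=23^18=5
r4=8+4=12
r5=3-1=2
CMP r5, #1  (cmp 2,1)
BNE again: taken
r2=5&240=0
r2=M[12]=1
r2=1^18=19
r4=12+4=16
r5=2-1=1
CMP r5, #1  (cmp 1,1)
BNE again: not taken
r2=19-16=3
halt.
Total executed instructions: 33.

33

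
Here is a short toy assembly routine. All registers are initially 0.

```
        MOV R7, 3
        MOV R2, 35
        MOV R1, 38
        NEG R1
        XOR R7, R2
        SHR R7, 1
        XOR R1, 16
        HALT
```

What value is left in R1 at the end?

MOV R7, 3 → R7=3
MOV R2, 35 → R2=35
MOV R1, 38 → R1=38
NEG R1 → R1=-(38)=-38
XOR R7, R2 → R7=3^35=32
SHR R7, 1 → R7=32>>1=16
XOR R1, 16 → R1=(-38)^16=-54
halt.

-54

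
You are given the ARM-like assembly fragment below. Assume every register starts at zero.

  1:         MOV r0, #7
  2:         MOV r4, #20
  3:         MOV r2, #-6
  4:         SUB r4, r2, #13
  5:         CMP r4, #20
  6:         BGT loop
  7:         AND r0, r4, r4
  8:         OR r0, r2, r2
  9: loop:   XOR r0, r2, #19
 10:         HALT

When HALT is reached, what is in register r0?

-23

after MOV r0, #7: r0=7
after MOV r4, #20: r4=20
after MOV r2, #-6: r2=-6
after SUB r4, r2, #13: r4=(-6)-13=-19
CMP r4, #20  (cmp -19,20)
BGT loop: not taken
after AND r0, r4, r4: r0=(-19)&(-19)=-19
after OR r0, r2, r2: r0=(-6)|(-6)=-6
after XOR r0, r2, #19: r0=(-6)^19=-23
halt.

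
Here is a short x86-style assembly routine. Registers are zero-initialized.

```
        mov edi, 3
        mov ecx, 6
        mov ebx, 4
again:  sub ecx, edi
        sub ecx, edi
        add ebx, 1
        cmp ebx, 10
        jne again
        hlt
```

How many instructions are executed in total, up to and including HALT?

34

edi=3
ecx=6
ebx=4
ecx=6-3=3
ecx=3-3=0
ebx=4+1=5
cmp ebx, 10  (cmp 5,10)
jne again: taken
ecx=0-3=-3
ecx=(-3)-3=-6
ebx=5+1=6
cmp ebx, 10  (cmp 6,10)
jne again: taken
ecx=(-6)-3=-9
ecx=(-9)-3=-12
ebx=6+1=7
cmp ebx, 10  (cmp 7,10)
jne again: taken
ecx=(-12)-3=-15
ecx=(-15)-3=-18
ebx=7+1=8
cmp ebx, 10  (cmp 8,10)
jne again: taken
ecx=(-18)-3=-21
ecx=(-21)-3=-24
ebx=8+1=9
cmp ebx, 10  (cmp 9,10)
jne again: taken
ecx=(-24)-3=-27
ecx=(-27)-3=-30
ebx=9+1=10
cmp ebx, 10  (cmp 10,10)
jne again: not taken
halt.
Total executed instructions: 34.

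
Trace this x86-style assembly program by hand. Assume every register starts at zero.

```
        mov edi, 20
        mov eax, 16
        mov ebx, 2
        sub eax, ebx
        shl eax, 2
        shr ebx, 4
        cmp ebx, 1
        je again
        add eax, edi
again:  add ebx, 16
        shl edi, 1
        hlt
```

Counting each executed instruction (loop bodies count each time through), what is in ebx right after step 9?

0

after mov edi, 20: edi=20
after mov eax, 16: eax=16
after mov ebx, 2: ebx=2
after sub eax, ebx: eax=16-2=14
after shl eax, 2: eax=14<<2=56
after shr ebx, 4: ebx=2>>4=0
cmp ebx, 1  (cmp 0,1)
je again: not taken
after add eax, edi: eax=56+20=76
After step 9: ebx = 0.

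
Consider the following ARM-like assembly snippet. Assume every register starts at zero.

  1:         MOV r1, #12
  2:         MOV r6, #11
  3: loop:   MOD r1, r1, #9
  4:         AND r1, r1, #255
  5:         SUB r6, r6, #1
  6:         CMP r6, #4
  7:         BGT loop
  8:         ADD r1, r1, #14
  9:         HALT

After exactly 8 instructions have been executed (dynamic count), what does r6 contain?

r1=12
r6=11
r1=12%9=3
r1=3&255=3
r6=11-1=10
CMP r6, #4  (cmp 10,4)
BGT loop: taken
r1=3%9=3
After step 8: r6 = 10.

10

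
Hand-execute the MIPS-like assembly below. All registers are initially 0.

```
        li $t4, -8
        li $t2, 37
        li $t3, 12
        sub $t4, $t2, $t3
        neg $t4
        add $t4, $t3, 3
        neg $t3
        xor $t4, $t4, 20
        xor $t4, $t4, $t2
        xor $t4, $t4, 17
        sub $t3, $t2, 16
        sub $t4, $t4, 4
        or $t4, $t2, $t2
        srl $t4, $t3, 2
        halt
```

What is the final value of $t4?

$t4=-8
$t2=37
$t3=12
$t4=37-12=25
$t4=-(25)=-25
$t4=12+3=15
$t3=-(12)=-12
$t4=15^20=27
$t4=27^37=62
$t4=62^17=47
$t3=37-16=21
$t4=47-4=43
$t4=37|37=37
$t4=21>>2=5
halt.

5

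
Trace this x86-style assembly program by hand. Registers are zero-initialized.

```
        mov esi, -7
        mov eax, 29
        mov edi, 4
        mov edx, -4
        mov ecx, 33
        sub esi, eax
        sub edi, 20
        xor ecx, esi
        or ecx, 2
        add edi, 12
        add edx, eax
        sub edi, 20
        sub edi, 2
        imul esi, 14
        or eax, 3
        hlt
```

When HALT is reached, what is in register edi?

esi=-7
eax=29
edi=4
edx=-4
ecx=33
esi=(-7)-29=-36
edi=4-20=-16
ecx=33^(-36)=-3
ecx=(-3)|2=-1
edi=(-16)+12=-4
edx=(-4)+29=25
edi=(-4)-20=-24
edi=(-24)-2=-26
esi=(-36)*14=-504
eax=29|3=31
halt.

-26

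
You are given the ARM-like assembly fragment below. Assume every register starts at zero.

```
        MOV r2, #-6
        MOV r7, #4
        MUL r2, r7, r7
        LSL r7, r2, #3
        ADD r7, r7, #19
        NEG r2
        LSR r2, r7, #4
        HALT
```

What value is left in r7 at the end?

r2=-6
r7=4
r2=4*4=16
r7=16<<3=128
r7=128+19=147
r2=-(16)=-16
r2=147>>4=9
halt.

147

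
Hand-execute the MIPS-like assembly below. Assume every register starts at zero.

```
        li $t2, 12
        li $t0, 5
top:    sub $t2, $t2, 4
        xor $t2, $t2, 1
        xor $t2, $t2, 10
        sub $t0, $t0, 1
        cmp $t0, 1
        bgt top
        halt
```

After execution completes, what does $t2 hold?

-4

after li $t2, 12: $t2=12
after li $t0, 5: $t0=5
after sub $t2, $t2, 4: $t2=12-4=8
after xor $t2, $t2, 1: $t2=8^1=9
after xor $t2, $t2, 10: $t2=9^10=3
after sub $t0, $t0, 1: $t0=5-1=4
cmp $t0, 1  (cmp 4,1)
bgt top: taken
after sub $t2, $t2, 4: $t2=3-4=-1
after xor $t2, $t2, 1: $t2=(-1)^1=-2
after xor $t2, $t2, 10: $t2=(-2)^10=-12
after sub $t0, $t0, 1: $t0=4-1=3
cmp $t0, 1  (cmp 3,1)
bgt top: taken
after sub $t2, $t2, 4: $t2=(-12)-4=-16
after xor $t2, $t2, 1: $t2=(-16)^1=-15
after xor $t2, $t2, 10: $t2=(-15)^10=-5
after sub $t0, $t0, 1: $t0=3-1=2
cmp $t0, 1  (cmp 2,1)
bgt top: taken
after sub $t2, $t2, 4: $t2=(-5)-4=-9
after xor $t2, $t2, 1: $t2=(-9)^1=-10
after xor $t2, $t2, 10: $t2=(-10)^10=-4
after sub $t0, $t0, 1: $t0=2-1=1
cmp $t0, 1  (cmp 1,1)
bgt top: not taken
halt.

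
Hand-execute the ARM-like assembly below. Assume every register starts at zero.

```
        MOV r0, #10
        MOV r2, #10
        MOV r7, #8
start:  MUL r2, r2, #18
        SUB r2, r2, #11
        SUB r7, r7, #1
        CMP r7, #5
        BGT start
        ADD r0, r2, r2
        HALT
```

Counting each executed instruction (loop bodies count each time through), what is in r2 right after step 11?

MOV r0, #10 → r0=10
MOV r2, #10 → r2=10
MOV r7, #8 → r7=8
MUL r2, r2, #18 → r2=10*18=180
SUB r2, r2, #11 → r2=180-11=169
SUB r7, r7, #1 → r7=8-1=7
CMP r7, #5  (cmp 7,5)
BGT start: taken
MUL r2, r2, #18 → r2=169*18=3042
SUB r2, r2, #11 → r2=3042-11=3031
SUB r7, r7, #1 → r7=7-1=6
After step 11: r2 = 3031.

3031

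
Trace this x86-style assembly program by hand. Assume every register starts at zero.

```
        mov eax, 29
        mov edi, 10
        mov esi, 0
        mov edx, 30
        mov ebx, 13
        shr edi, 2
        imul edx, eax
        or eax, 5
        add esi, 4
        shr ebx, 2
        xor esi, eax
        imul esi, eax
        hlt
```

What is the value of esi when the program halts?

mov eax, 29 → eax=29
mov edi, 10 → edi=10
mov esi, 0 → esi=0
mov edx, 30 → edx=30
mov ebx, 13 → ebx=13
shr edi, 2 → edi=10>>2=2
imul edx, eax → edx=30*29=870
or eax, 5 → eax=29|5=29
add esi, 4 → esi=0+4=4
shr ebx, 2 → ebx=13>>2=3
xor esi, eax → esi=4^29=25
imul esi, eax → esi=25*29=725
halt.

725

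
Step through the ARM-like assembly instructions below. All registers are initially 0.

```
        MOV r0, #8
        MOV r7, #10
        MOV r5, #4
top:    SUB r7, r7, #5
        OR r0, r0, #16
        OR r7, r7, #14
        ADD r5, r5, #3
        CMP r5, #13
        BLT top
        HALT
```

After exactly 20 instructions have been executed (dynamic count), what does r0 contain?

r0=8
r7=10
r5=4
r7=10-5=5
r0=8|16=24
r7=5|14=15
r5=4+3=7
CMP r5, #13  (cmp 7,13)
BLT top: taken
r7=15-5=10
r0=24|16=24
r7=10|14=14
r5=7+3=10
CMP r5, #13  (cmp 10,13)
BLT top: taken
r7=14-5=9
r0=24|16=24
r7=9|14=15
r5=10+3=13
CMP r5, #13  (cmp 13,13)
After step 20: r0 = 24.

24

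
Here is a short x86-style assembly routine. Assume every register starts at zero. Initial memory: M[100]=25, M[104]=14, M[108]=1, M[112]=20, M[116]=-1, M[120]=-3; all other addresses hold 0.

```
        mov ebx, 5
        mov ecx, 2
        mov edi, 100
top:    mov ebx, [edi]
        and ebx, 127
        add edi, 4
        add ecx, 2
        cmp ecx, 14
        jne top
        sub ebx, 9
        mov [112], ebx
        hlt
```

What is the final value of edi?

mov ebx, 5 → ebx=5
mov ecx, 2 → ecx=2
mov edi, 100 → edi=100
mov ebx, [edi] → ebx=M[100]=25
and ebx, 127 → ebx=25&127=25
add edi, 4 → edi=100+4=104
add ecx, 2 → ecx=2+2=4
cmp ecx, 14  (cmp 4,14)
jne top: taken
mov ebx, [edi] → ebx=M[104]=14
and ebx, 127 → ebx=14&127=14
add edi, 4 → edi=104+4=108
add ecx, 2 → ecx=4+2=6
cmp ecx, 14  (cmp 6,14)
jne top: taken
mov ebx, [edi] → ebx=M[108]=1
and ebx, 127 → ebx=1&127=1
add edi, 4 → edi=108+4=112
add ecx, 2 → ecx=6+2=8
cmp ecx, 14  (cmp 8,14)
jne top: taken
mov ebx, [edi] → ebx=M[112]=20
and ebx, 127 → ebx=20&127=20
add edi, 4 → edi=112+4=116
add ecx, 2 → ecx=8+2=10
cmp ecx, 14  (cmp 10,14)
jne top: taken
mov ebx, [edi] → ebx=M[116]=-1
and ebx, 127 → ebx=(-1)&127=127
add edi, 4 → edi=116+4=120
add ecx, 2 → ecx=10+2=12
cmp ecx, 14  (cmp 12,14)
jne top: taken
mov ebx, [edi] → ebx=M[120]=-3
and ebx, 127 → ebx=(-3)&127=125
add edi, 4 → edi=120+4=124
add ecx, 2 → ecx=12+2=14
cmp ecx, 14  (cmp 14,14)
jne top: not taken
sub ebx, 9 → ebx=125-9=116
mov [112], ebx → M[112]=116
halt.

124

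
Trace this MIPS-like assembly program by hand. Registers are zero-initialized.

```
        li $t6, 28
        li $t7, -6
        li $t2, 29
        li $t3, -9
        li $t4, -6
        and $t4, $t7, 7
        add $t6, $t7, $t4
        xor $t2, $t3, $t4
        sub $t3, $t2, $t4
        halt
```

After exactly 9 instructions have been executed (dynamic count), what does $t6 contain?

$t6=28
$t7=-6
$t2=29
$t3=-9
$t4=-6
$t4=(-6)&7=2
$t6=(-6)+2=-4
$t2=(-9)^2=-11
$t3=(-11)-2=-13
After step 9: $t6 = -4.

-4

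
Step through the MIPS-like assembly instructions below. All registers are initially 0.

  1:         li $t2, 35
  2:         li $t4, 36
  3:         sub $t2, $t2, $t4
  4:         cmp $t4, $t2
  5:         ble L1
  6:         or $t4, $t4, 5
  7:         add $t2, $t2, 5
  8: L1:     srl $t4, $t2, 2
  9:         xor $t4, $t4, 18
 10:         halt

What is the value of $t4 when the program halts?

19

li $t2, 35 → $t2=35
li $t4, 36 → $t4=36
sub $t2, $t2, $t4 → $t2=35-36=-1
cmp $t4, $t2  (cmp 36,-1)
ble L1: not taken
or $t4, $t4, 5 → $t4=36|5=37
add $t2, $t2, 5 → $t2=(-1)+5=4
srl $t4, $t2, 2 → $t4=4>>2=1
xor $t4, $t4, 18 → $t4=1^18=19
halt.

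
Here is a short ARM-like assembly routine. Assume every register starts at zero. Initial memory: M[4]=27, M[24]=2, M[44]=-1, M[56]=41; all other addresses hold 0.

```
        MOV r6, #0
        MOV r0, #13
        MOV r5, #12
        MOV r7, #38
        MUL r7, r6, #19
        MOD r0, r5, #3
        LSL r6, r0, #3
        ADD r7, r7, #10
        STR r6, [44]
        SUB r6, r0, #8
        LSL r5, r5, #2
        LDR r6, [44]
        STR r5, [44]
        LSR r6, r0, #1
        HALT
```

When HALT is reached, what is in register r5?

48

MOV r6, #0 → r6=0
MOV r0, #13 → r0=13
MOV r5, #12 → r5=12
MOV r7, #38 → r7=38
MUL r7, r6, #19 → r7=0*19=0
MOD r0, r5, #3 → r0=12%3=0
LSL r6, r0, #3 → r6=0<<3=0
ADD r7, r7, #10 → r7=0+10=10
STR r6, [44] → M[44]=0
SUB r6, r0, #8 → r6=0-8=-8
LSL r5, r5, #2 → r5=12<<2=48
LDR r6, [44] → r6=M[44]=0
STR r5, [44] → M[44]=48
LSR r6, r0, #1 → r6=0>>1=0
halt.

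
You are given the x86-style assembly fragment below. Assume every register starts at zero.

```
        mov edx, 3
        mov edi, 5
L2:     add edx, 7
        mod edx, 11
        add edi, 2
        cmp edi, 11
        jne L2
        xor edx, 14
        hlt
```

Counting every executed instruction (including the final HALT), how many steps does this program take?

edx=3
edi=5
edx=3+7=10
edx=10%11=10
edi=5+2=7
cmp edi, 11  (cmp 7,11)
jne L2: taken
edx=10+7=17
edx=17%11=6
edi=7+2=9
cmp edi, 11  (cmp 9,11)
jne L2: taken
edx=6+7=13
edx=13%11=2
edi=9+2=11
cmp edi, 11  (cmp 11,11)
jne L2: not taken
edx=2^14=12
halt.
Total executed instructions: 19.

19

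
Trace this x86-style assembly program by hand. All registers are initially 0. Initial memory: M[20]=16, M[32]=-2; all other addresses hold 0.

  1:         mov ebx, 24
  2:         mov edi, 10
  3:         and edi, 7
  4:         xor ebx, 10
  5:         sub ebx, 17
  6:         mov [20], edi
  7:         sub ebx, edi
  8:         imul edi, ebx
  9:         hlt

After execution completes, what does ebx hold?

after mov ebx, 24: ebx=24
after mov edi, 10: edi=10
after and edi, 7: edi=10&7=2
after xor ebx, 10: ebx=24^10=18
after sub ebx, 17: ebx=18-17=1
mov [20], edi → M[20]=2
after sub ebx, edi: ebx=1-2=-1
after imul edi, ebx: edi=2*(-1)=-2
halt.

-1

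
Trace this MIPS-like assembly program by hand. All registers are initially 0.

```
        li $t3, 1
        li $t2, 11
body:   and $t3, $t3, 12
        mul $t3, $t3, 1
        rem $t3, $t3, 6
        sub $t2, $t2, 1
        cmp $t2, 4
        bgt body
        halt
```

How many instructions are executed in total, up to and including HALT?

li $t3, 1 → $t3=1
li $t2, 11 → $t2=11
and $t3, $t3, 12 → $t3=1&12=0
mul $t3, $t3, 1 → $t3=0*1=0
rem $t3, $t3, 6 → $t3=0%6=0
sub $t2, $t2, 1 → $t2=11-1=10
cmp $t2, 4  (cmp 10,4)
bgt body: taken
and $t3, $t3, 12 → $t3=0&12=0
mul $t3, $t3, 1 → $t3=0*1=0
rem $t3, $t3, 6 → $t3=0%6=0
sub $t2, $t2, 1 → $t2=10-1=9
cmp $t2, 4  (cmp 9,4)
bgt body: taken
and $t3, $t3, 12 → $t3=0&12=0
mul $t3, $t3, 1 → $t3=0*1=0
rem $t3, $t3, 6 → $t3=0%6=0
sub $t2, $t2, 1 → $t2=9-1=8
cmp $t2, 4  (cmp 8,4)
bgt body: taken
and $t3, $t3, 12 → $t3=0&12=0
mul $t3, $t3, 1 → $t3=0*1=0
rem $t3, $t3, 6 → $t3=0%6=0
sub $t2, $t2, 1 → $t2=8-1=7
cmp $t2, 4  (cmp 7,4)
bgt body: taken
and $t3, $t3, 12 → $t3=0&12=0
mul $t3, $t3, 1 → $t3=0*1=0
rem $t3, $t3, 6 → $t3=0%6=0
sub $t2, $t2, 1 → $t2=7-1=6
cmp $t2, 4  (cmp 6,4)
bgt body: taken
and $t3, $t3, 12 → $t3=0&12=0
mul $t3, $t3, 1 → $t3=0*1=0
rem $t3, $t3, 6 → $t3=0%6=0
sub $t2, $t2, 1 → $t2=6-1=5
cmp $t2, 4  (cmp 5,4)
bgt body: taken
and $t3, $t3, 12 → $t3=0&12=0
mul $t3, $t3, 1 → $t3=0*1=0
rem $t3, $t3, 6 → $t3=0%6=0
sub $t2, $t2, 1 → $t2=5-1=4
cmp $t2, 4  (cmp 4,4)
bgt body: not taken
halt.
Total executed instructions: 45.

45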